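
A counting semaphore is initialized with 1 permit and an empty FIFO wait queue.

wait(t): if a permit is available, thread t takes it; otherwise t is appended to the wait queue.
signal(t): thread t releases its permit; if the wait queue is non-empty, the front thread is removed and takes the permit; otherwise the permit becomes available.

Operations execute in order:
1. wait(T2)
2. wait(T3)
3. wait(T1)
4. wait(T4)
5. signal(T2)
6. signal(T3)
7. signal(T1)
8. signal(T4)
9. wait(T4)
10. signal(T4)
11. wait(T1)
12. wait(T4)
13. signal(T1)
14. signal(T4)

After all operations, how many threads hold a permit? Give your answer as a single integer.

Step 1: wait(T2) -> count=0 queue=[] holders={T2}
Step 2: wait(T3) -> count=0 queue=[T3] holders={T2}
Step 3: wait(T1) -> count=0 queue=[T3,T1] holders={T2}
Step 4: wait(T4) -> count=0 queue=[T3,T1,T4] holders={T2}
Step 5: signal(T2) -> count=0 queue=[T1,T4] holders={T3}
Step 6: signal(T3) -> count=0 queue=[T4] holders={T1}
Step 7: signal(T1) -> count=0 queue=[] holders={T4}
Step 8: signal(T4) -> count=1 queue=[] holders={none}
Step 9: wait(T4) -> count=0 queue=[] holders={T4}
Step 10: signal(T4) -> count=1 queue=[] holders={none}
Step 11: wait(T1) -> count=0 queue=[] holders={T1}
Step 12: wait(T4) -> count=0 queue=[T4] holders={T1}
Step 13: signal(T1) -> count=0 queue=[] holders={T4}
Step 14: signal(T4) -> count=1 queue=[] holders={none}
Final holders: {none} -> 0 thread(s)

Answer: 0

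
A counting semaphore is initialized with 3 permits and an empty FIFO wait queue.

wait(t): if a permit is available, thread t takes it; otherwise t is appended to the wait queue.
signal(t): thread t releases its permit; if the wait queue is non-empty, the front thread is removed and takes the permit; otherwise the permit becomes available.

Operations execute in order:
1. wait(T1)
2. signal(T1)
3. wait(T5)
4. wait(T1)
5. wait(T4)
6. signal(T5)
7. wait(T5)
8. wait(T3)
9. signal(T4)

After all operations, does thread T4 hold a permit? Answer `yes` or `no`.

Answer: no

Derivation:
Step 1: wait(T1) -> count=2 queue=[] holders={T1}
Step 2: signal(T1) -> count=3 queue=[] holders={none}
Step 3: wait(T5) -> count=2 queue=[] holders={T5}
Step 4: wait(T1) -> count=1 queue=[] holders={T1,T5}
Step 5: wait(T4) -> count=0 queue=[] holders={T1,T4,T5}
Step 6: signal(T5) -> count=1 queue=[] holders={T1,T4}
Step 7: wait(T5) -> count=0 queue=[] holders={T1,T4,T5}
Step 8: wait(T3) -> count=0 queue=[T3] holders={T1,T4,T5}
Step 9: signal(T4) -> count=0 queue=[] holders={T1,T3,T5}
Final holders: {T1,T3,T5} -> T4 not in holders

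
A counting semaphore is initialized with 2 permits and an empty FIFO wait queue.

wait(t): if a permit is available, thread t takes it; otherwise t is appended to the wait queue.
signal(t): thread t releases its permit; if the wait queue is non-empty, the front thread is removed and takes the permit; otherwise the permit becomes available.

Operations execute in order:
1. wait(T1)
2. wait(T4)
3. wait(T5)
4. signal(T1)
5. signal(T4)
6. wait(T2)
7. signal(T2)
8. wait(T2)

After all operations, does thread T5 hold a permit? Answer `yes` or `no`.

Answer: yes

Derivation:
Step 1: wait(T1) -> count=1 queue=[] holders={T1}
Step 2: wait(T4) -> count=0 queue=[] holders={T1,T4}
Step 3: wait(T5) -> count=0 queue=[T5] holders={T1,T4}
Step 4: signal(T1) -> count=0 queue=[] holders={T4,T5}
Step 5: signal(T4) -> count=1 queue=[] holders={T5}
Step 6: wait(T2) -> count=0 queue=[] holders={T2,T5}
Step 7: signal(T2) -> count=1 queue=[] holders={T5}
Step 8: wait(T2) -> count=0 queue=[] holders={T2,T5}
Final holders: {T2,T5} -> T5 in holders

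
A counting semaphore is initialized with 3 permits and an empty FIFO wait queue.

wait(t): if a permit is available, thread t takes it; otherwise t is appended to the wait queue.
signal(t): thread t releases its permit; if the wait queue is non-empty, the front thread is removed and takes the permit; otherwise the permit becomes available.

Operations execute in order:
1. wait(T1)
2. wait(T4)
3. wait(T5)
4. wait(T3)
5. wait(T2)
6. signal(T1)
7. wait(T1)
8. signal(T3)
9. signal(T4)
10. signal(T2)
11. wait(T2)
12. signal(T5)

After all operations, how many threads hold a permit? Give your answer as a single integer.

Answer: 2

Derivation:
Step 1: wait(T1) -> count=2 queue=[] holders={T1}
Step 2: wait(T4) -> count=1 queue=[] holders={T1,T4}
Step 3: wait(T5) -> count=0 queue=[] holders={T1,T4,T5}
Step 4: wait(T3) -> count=0 queue=[T3] holders={T1,T4,T5}
Step 5: wait(T2) -> count=0 queue=[T3,T2] holders={T1,T4,T5}
Step 6: signal(T1) -> count=0 queue=[T2] holders={T3,T4,T5}
Step 7: wait(T1) -> count=0 queue=[T2,T1] holders={T3,T4,T5}
Step 8: signal(T3) -> count=0 queue=[T1] holders={T2,T4,T5}
Step 9: signal(T4) -> count=0 queue=[] holders={T1,T2,T5}
Step 10: signal(T2) -> count=1 queue=[] holders={T1,T5}
Step 11: wait(T2) -> count=0 queue=[] holders={T1,T2,T5}
Step 12: signal(T5) -> count=1 queue=[] holders={T1,T2}
Final holders: {T1,T2} -> 2 thread(s)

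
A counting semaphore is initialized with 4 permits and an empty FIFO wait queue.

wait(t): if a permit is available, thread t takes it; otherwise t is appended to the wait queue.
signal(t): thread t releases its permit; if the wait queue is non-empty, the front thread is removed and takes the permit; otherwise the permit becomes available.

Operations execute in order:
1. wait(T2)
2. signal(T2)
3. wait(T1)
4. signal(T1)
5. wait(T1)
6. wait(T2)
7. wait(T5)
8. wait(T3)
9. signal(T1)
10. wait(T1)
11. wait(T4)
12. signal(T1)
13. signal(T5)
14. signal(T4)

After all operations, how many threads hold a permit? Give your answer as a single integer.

Answer: 2

Derivation:
Step 1: wait(T2) -> count=3 queue=[] holders={T2}
Step 2: signal(T2) -> count=4 queue=[] holders={none}
Step 3: wait(T1) -> count=3 queue=[] holders={T1}
Step 4: signal(T1) -> count=4 queue=[] holders={none}
Step 5: wait(T1) -> count=3 queue=[] holders={T1}
Step 6: wait(T2) -> count=2 queue=[] holders={T1,T2}
Step 7: wait(T5) -> count=1 queue=[] holders={T1,T2,T5}
Step 8: wait(T3) -> count=0 queue=[] holders={T1,T2,T3,T5}
Step 9: signal(T1) -> count=1 queue=[] holders={T2,T3,T5}
Step 10: wait(T1) -> count=0 queue=[] holders={T1,T2,T3,T5}
Step 11: wait(T4) -> count=0 queue=[T4] holders={T1,T2,T3,T5}
Step 12: signal(T1) -> count=0 queue=[] holders={T2,T3,T4,T5}
Step 13: signal(T5) -> count=1 queue=[] holders={T2,T3,T4}
Step 14: signal(T4) -> count=2 queue=[] holders={T2,T3}
Final holders: {T2,T3} -> 2 thread(s)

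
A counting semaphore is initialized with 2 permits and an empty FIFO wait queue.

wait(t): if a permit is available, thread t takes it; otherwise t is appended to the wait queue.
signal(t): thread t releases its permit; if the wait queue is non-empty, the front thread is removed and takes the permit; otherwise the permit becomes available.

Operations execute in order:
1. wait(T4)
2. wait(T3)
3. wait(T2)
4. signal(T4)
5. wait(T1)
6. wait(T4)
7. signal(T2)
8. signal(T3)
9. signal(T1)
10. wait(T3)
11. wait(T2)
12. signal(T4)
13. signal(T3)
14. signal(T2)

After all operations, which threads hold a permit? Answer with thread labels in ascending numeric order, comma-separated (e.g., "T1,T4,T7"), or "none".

Step 1: wait(T4) -> count=1 queue=[] holders={T4}
Step 2: wait(T3) -> count=0 queue=[] holders={T3,T4}
Step 3: wait(T2) -> count=0 queue=[T2] holders={T3,T4}
Step 4: signal(T4) -> count=0 queue=[] holders={T2,T3}
Step 5: wait(T1) -> count=0 queue=[T1] holders={T2,T3}
Step 6: wait(T4) -> count=0 queue=[T1,T4] holders={T2,T3}
Step 7: signal(T2) -> count=0 queue=[T4] holders={T1,T3}
Step 8: signal(T3) -> count=0 queue=[] holders={T1,T4}
Step 9: signal(T1) -> count=1 queue=[] holders={T4}
Step 10: wait(T3) -> count=0 queue=[] holders={T3,T4}
Step 11: wait(T2) -> count=0 queue=[T2] holders={T3,T4}
Step 12: signal(T4) -> count=0 queue=[] holders={T2,T3}
Step 13: signal(T3) -> count=1 queue=[] holders={T2}
Step 14: signal(T2) -> count=2 queue=[] holders={none}
Final holders: none

Answer: none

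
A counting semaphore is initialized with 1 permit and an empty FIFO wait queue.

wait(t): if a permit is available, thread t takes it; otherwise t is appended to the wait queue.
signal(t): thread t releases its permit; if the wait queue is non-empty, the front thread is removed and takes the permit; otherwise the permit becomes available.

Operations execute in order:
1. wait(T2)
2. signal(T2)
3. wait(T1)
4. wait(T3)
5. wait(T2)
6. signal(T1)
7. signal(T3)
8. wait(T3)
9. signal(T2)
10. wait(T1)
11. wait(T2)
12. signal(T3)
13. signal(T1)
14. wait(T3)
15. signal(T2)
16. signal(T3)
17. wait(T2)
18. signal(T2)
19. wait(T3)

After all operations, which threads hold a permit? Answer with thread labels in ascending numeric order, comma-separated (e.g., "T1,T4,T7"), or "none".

Step 1: wait(T2) -> count=0 queue=[] holders={T2}
Step 2: signal(T2) -> count=1 queue=[] holders={none}
Step 3: wait(T1) -> count=0 queue=[] holders={T1}
Step 4: wait(T3) -> count=0 queue=[T3] holders={T1}
Step 5: wait(T2) -> count=0 queue=[T3,T2] holders={T1}
Step 6: signal(T1) -> count=0 queue=[T2] holders={T3}
Step 7: signal(T3) -> count=0 queue=[] holders={T2}
Step 8: wait(T3) -> count=0 queue=[T3] holders={T2}
Step 9: signal(T2) -> count=0 queue=[] holders={T3}
Step 10: wait(T1) -> count=0 queue=[T1] holders={T3}
Step 11: wait(T2) -> count=0 queue=[T1,T2] holders={T3}
Step 12: signal(T3) -> count=0 queue=[T2] holders={T1}
Step 13: signal(T1) -> count=0 queue=[] holders={T2}
Step 14: wait(T3) -> count=0 queue=[T3] holders={T2}
Step 15: signal(T2) -> count=0 queue=[] holders={T3}
Step 16: signal(T3) -> count=1 queue=[] holders={none}
Step 17: wait(T2) -> count=0 queue=[] holders={T2}
Step 18: signal(T2) -> count=1 queue=[] holders={none}
Step 19: wait(T3) -> count=0 queue=[] holders={T3}
Final holders: T3

Answer: T3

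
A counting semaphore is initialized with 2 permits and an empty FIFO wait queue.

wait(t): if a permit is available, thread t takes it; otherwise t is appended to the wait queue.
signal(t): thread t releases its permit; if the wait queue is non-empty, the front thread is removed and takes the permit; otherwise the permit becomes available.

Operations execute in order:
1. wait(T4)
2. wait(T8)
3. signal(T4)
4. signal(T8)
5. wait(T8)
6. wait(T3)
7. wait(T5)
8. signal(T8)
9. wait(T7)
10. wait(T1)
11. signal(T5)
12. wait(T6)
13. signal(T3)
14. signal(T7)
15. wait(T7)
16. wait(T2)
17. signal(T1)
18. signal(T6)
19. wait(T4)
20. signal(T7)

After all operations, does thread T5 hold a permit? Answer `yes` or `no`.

Answer: no

Derivation:
Step 1: wait(T4) -> count=1 queue=[] holders={T4}
Step 2: wait(T8) -> count=0 queue=[] holders={T4,T8}
Step 3: signal(T4) -> count=1 queue=[] holders={T8}
Step 4: signal(T8) -> count=2 queue=[] holders={none}
Step 5: wait(T8) -> count=1 queue=[] holders={T8}
Step 6: wait(T3) -> count=0 queue=[] holders={T3,T8}
Step 7: wait(T5) -> count=0 queue=[T5] holders={T3,T8}
Step 8: signal(T8) -> count=0 queue=[] holders={T3,T5}
Step 9: wait(T7) -> count=0 queue=[T7] holders={T3,T5}
Step 10: wait(T1) -> count=0 queue=[T7,T1] holders={T3,T5}
Step 11: signal(T5) -> count=0 queue=[T1] holders={T3,T7}
Step 12: wait(T6) -> count=0 queue=[T1,T6] holders={T3,T7}
Step 13: signal(T3) -> count=0 queue=[T6] holders={T1,T7}
Step 14: signal(T7) -> count=0 queue=[] holders={T1,T6}
Step 15: wait(T7) -> count=0 queue=[T7] holders={T1,T6}
Step 16: wait(T2) -> count=0 queue=[T7,T2] holders={T1,T6}
Step 17: signal(T1) -> count=0 queue=[T2] holders={T6,T7}
Step 18: signal(T6) -> count=0 queue=[] holders={T2,T7}
Step 19: wait(T4) -> count=0 queue=[T4] holders={T2,T7}
Step 20: signal(T7) -> count=0 queue=[] holders={T2,T4}
Final holders: {T2,T4} -> T5 not in holders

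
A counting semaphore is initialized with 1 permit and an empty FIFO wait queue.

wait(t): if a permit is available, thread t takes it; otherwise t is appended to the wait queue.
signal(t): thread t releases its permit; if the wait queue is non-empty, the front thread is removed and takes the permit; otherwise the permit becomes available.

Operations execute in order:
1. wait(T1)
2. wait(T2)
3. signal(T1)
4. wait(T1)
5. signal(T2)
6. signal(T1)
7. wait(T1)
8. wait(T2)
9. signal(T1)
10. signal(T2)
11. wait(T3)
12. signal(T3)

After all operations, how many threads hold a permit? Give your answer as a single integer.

Step 1: wait(T1) -> count=0 queue=[] holders={T1}
Step 2: wait(T2) -> count=0 queue=[T2] holders={T1}
Step 3: signal(T1) -> count=0 queue=[] holders={T2}
Step 4: wait(T1) -> count=0 queue=[T1] holders={T2}
Step 5: signal(T2) -> count=0 queue=[] holders={T1}
Step 6: signal(T1) -> count=1 queue=[] holders={none}
Step 7: wait(T1) -> count=0 queue=[] holders={T1}
Step 8: wait(T2) -> count=0 queue=[T2] holders={T1}
Step 9: signal(T1) -> count=0 queue=[] holders={T2}
Step 10: signal(T2) -> count=1 queue=[] holders={none}
Step 11: wait(T3) -> count=0 queue=[] holders={T3}
Step 12: signal(T3) -> count=1 queue=[] holders={none}
Final holders: {none} -> 0 thread(s)

Answer: 0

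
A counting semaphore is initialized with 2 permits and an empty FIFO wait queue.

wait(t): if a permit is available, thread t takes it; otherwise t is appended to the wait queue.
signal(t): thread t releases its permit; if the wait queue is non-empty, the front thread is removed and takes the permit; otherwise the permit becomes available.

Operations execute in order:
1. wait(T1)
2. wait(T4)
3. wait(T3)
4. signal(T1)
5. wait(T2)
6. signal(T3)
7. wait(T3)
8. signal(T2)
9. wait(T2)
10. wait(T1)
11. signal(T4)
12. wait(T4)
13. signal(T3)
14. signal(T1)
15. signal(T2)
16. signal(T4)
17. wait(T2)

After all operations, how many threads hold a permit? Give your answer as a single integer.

Step 1: wait(T1) -> count=1 queue=[] holders={T1}
Step 2: wait(T4) -> count=0 queue=[] holders={T1,T4}
Step 3: wait(T3) -> count=0 queue=[T3] holders={T1,T4}
Step 4: signal(T1) -> count=0 queue=[] holders={T3,T4}
Step 5: wait(T2) -> count=0 queue=[T2] holders={T3,T4}
Step 6: signal(T3) -> count=0 queue=[] holders={T2,T4}
Step 7: wait(T3) -> count=0 queue=[T3] holders={T2,T4}
Step 8: signal(T2) -> count=0 queue=[] holders={T3,T4}
Step 9: wait(T2) -> count=0 queue=[T2] holders={T3,T4}
Step 10: wait(T1) -> count=0 queue=[T2,T1] holders={T3,T4}
Step 11: signal(T4) -> count=0 queue=[T1] holders={T2,T3}
Step 12: wait(T4) -> count=0 queue=[T1,T4] holders={T2,T3}
Step 13: signal(T3) -> count=0 queue=[T4] holders={T1,T2}
Step 14: signal(T1) -> count=0 queue=[] holders={T2,T4}
Step 15: signal(T2) -> count=1 queue=[] holders={T4}
Step 16: signal(T4) -> count=2 queue=[] holders={none}
Step 17: wait(T2) -> count=1 queue=[] holders={T2}
Final holders: {T2} -> 1 thread(s)

Answer: 1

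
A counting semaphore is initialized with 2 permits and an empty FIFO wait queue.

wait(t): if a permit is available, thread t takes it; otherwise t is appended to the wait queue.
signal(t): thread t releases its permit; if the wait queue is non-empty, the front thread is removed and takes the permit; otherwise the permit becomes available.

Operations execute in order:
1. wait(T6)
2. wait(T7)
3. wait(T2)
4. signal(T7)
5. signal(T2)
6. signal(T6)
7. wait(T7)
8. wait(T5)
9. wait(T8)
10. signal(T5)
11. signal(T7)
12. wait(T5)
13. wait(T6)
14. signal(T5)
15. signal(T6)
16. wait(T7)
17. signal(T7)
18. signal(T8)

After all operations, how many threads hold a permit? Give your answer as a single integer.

Answer: 0

Derivation:
Step 1: wait(T6) -> count=1 queue=[] holders={T6}
Step 2: wait(T7) -> count=0 queue=[] holders={T6,T7}
Step 3: wait(T2) -> count=0 queue=[T2] holders={T6,T7}
Step 4: signal(T7) -> count=0 queue=[] holders={T2,T6}
Step 5: signal(T2) -> count=1 queue=[] holders={T6}
Step 6: signal(T6) -> count=2 queue=[] holders={none}
Step 7: wait(T7) -> count=1 queue=[] holders={T7}
Step 8: wait(T5) -> count=0 queue=[] holders={T5,T7}
Step 9: wait(T8) -> count=0 queue=[T8] holders={T5,T7}
Step 10: signal(T5) -> count=0 queue=[] holders={T7,T8}
Step 11: signal(T7) -> count=1 queue=[] holders={T8}
Step 12: wait(T5) -> count=0 queue=[] holders={T5,T8}
Step 13: wait(T6) -> count=0 queue=[T6] holders={T5,T8}
Step 14: signal(T5) -> count=0 queue=[] holders={T6,T8}
Step 15: signal(T6) -> count=1 queue=[] holders={T8}
Step 16: wait(T7) -> count=0 queue=[] holders={T7,T8}
Step 17: signal(T7) -> count=1 queue=[] holders={T8}
Step 18: signal(T8) -> count=2 queue=[] holders={none}
Final holders: {none} -> 0 thread(s)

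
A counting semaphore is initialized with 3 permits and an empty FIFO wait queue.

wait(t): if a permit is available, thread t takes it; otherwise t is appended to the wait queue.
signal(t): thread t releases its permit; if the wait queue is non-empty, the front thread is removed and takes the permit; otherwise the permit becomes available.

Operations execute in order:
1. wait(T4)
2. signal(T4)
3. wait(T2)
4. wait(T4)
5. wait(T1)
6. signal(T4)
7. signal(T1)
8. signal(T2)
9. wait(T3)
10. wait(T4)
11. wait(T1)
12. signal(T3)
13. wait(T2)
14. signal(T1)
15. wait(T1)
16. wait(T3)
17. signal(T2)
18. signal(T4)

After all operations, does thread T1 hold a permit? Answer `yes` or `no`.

Step 1: wait(T4) -> count=2 queue=[] holders={T4}
Step 2: signal(T4) -> count=3 queue=[] holders={none}
Step 3: wait(T2) -> count=2 queue=[] holders={T2}
Step 4: wait(T4) -> count=1 queue=[] holders={T2,T4}
Step 5: wait(T1) -> count=0 queue=[] holders={T1,T2,T4}
Step 6: signal(T4) -> count=1 queue=[] holders={T1,T2}
Step 7: signal(T1) -> count=2 queue=[] holders={T2}
Step 8: signal(T2) -> count=3 queue=[] holders={none}
Step 9: wait(T3) -> count=2 queue=[] holders={T3}
Step 10: wait(T4) -> count=1 queue=[] holders={T3,T4}
Step 11: wait(T1) -> count=0 queue=[] holders={T1,T3,T4}
Step 12: signal(T3) -> count=1 queue=[] holders={T1,T4}
Step 13: wait(T2) -> count=0 queue=[] holders={T1,T2,T4}
Step 14: signal(T1) -> count=1 queue=[] holders={T2,T4}
Step 15: wait(T1) -> count=0 queue=[] holders={T1,T2,T4}
Step 16: wait(T3) -> count=0 queue=[T3] holders={T1,T2,T4}
Step 17: signal(T2) -> count=0 queue=[] holders={T1,T3,T4}
Step 18: signal(T4) -> count=1 queue=[] holders={T1,T3}
Final holders: {T1,T3} -> T1 in holders

Answer: yes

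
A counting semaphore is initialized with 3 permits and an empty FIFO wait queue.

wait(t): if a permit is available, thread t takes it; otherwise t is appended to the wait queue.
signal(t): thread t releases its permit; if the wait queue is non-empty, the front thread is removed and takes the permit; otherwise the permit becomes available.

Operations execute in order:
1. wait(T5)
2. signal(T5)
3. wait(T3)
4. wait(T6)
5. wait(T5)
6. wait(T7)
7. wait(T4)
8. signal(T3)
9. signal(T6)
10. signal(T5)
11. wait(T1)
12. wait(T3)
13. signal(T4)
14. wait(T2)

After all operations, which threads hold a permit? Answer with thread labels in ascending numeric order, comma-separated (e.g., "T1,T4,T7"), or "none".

Step 1: wait(T5) -> count=2 queue=[] holders={T5}
Step 2: signal(T5) -> count=3 queue=[] holders={none}
Step 3: wait(T3) -> count=2 queue=[] holders={T3}
Step 4: wait(T6) -> count=1 queue=[] holders={T3,T6}
Step 5: wait(T5) -> count=0 queue=[] holders={T3,T5,T6}
Step 6: wait(T7) -> count=0 queue=[T7] holders={T3,T5,T6}
Step 7: wait(T4) -> count=0 queue=[T7,T4] holders={T3,T5,T6}
Step 8: signal(T3) -> count=0 queue=[T4] holders={T5,T6,T7}
Step 9: signal(T6) -> count=0 queue=[] holders={T4,T5,T7}
Step 10: signal(T5) -> count=1 queue=[] holders={T4,T7}
Step 11: wait(T1) -> count=0 queue=[] holders={T1,T4,T7}
Step 12: wait(T3) -> count=0 queue=[T3] holders={T1,T4,T7}
Step 13: signal(T4) -> count=0 queue=[] holders={T1,T3,T7}
Step 14: wait(T2) -> count=0 queue=[T2] holders={T1,T3,T7}
Final holders: T1,T3,T7

Answer: T1,T3,T7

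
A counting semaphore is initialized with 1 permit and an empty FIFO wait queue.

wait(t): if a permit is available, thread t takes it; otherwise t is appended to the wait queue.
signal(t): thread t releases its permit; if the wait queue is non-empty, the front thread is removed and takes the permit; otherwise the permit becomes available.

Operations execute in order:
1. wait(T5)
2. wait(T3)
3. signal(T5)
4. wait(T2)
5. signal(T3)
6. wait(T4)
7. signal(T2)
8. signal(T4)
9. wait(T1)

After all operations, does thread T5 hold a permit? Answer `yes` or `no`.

Answer: no

Derivation:
Step 1: wait(T5) -> count=0 queue=[] holders={T5}
Step 2: wait(T3) -> count=0 queue=[T3] holders={T5}
Step 3: signal(T5) -> count=0 queue=[] holders={T3}
Step 4: wait(T2) -> count=0 queue=[T2] holders={T3}
Step 5: signal(T3) -> count=0 queue=[] holders={T2}
Step 6: wait(T4) -> count=0 queue=[T4] holders={T2}
Step 7: signal(T2) -> count=0 queue=[] holders={T4}
Step 8: signal(T4) -> count=1 queue=[] holders={none}
Step 9: wait(T1) -> count=0 queue=[] holders={T1}
Final holders: {T1} -> T5 not in holders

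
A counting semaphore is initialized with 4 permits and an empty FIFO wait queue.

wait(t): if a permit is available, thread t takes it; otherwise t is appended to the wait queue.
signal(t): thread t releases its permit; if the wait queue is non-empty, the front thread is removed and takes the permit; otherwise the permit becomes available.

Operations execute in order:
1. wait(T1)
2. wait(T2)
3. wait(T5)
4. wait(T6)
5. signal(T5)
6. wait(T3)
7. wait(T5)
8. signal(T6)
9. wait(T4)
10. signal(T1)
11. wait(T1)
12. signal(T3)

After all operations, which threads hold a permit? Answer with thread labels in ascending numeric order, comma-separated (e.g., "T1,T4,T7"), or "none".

Answer: T1,T2,T4,T5

Derivation:
Step 1: wait(T1) -> count=3 queue=[] holders={T1}
Step 2: wait(T2) -> count=2 queue=[] holders={T1,T2}
Step 3: wait(T5) -> count=1 queue=[] holders={T1,T2,T5}
Step 4: wait(T6) -> count=0 queue=[] holders={T1,T2,T5,T6}
Step 5: signal(T5) -> count=1 queue=[] holders={T1,T2,T6}
Step 6: wait(T3) -> count=0 queue=[] holders={T1,T2,T3,T6}
Step 7: wait(T5) -> count=0 queue=[T5] holders={T1,T2,T3,T6}
Step 8: signal(T6) -> count=0 queue=[] holders={T1,T2,T3,T5}
Step 9: wait(T4) -> count=0 queue=[T4] holders={T1,T2,T3,T5}
Step 10: signal(T1) -> count=0 queue=[] holders={T2,T3,T4,T5}
Step 11: wait(T1) -> count=0 queue=[T1] holders={T2,T3,T4,T5}
Step 12: signal(T3) -> count=0 queue=[] holders={T1,T2,T4,T5}
Final holders: T1,T2,T4,T5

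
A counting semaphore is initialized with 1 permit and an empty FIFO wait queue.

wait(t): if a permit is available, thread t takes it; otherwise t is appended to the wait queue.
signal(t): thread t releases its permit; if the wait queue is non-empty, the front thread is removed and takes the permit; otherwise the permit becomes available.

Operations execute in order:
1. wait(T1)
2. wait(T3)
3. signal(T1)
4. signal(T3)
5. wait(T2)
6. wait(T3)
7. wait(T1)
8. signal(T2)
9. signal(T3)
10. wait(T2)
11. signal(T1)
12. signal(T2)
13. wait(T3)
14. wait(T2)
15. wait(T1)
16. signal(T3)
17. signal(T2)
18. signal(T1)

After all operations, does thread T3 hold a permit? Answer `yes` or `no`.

Answer: no

Derivation:
Step 1: wait(T1) -> count=0 queue=[] holders={T1}
Step 2: wait(T3) -> count=0 queue=[T3] holders={T1}
Step 3: signal(T1) -> count=0 queue=[] holders={T3}
Step 4: signal(T3) -> count=1 queue=[] holders={none}
Step 5: wait(T2) -> count=0 queue=[] holders={T2}
Step 6: wait(T3) -> count=0 queue=[T3] holders={T2}
Step 7: wait(T1) -> count=0 queue=[T3,T1] holders={T2}
Step 8: signal(T2) -> count=0 queue=[T1] holders={T3}
Step 9: signal(T3) -> count=0 queue=[] holders={T1}
Step 10: wait(T2) -> count=0 queue=[T2] holders={T1}
Step 11: signal(T1) -> count=0 queue=[] holders={T2}
Step 12: signal(T2) -> count=1 queue=[] holders={none}
Step 13: wait(T3) -> count=0 queue=[] holders={T3}
Step 14: wait(T2) -> count=0 queue=[T2] holders={T3}
Step 15: wait(T1) -> count=0 queue=[T2,T1] holders={T3}
Step 16: signal(T3) -> count=0 queue=[T1] holders={T2}
Step 17: signal(T2) -> count=0 queue=[] holders={T1}
Step 18: signal(T1) -> count=1 queue=[] holders={none}
Final holders: {none} -> T3 not in holders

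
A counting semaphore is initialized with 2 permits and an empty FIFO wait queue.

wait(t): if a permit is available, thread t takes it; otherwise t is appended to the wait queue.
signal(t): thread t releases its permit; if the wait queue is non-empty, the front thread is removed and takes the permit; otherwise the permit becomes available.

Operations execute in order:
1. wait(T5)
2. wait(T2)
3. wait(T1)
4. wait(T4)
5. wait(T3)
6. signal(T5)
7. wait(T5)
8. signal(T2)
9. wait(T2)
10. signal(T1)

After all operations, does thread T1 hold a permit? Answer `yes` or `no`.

Answer: no

Derivation:
Step 1: wait(T5) -> count=1 queue=[] holders={T5}
Step 2: wait(T2) -> count=0 queue=[] holders={T2,T5}
Step 3: wait(T1) -> count=0 queue=[T1] holders={T2,T5}
Step 4: wait(T4) -> count=0 queue=[T1,T4] holders={T2,T5}
Step 5: wait(T3) -> count=0 queue=[T1,T4,T3] holders={T2,T5}
Step 6: signal(T5) -> count=0 queue=[T4,T3] holders={T1,T2}
Step 7: wait(T5) -> count=0 queue=[T4,T3,T5] holders={T1,T2}
Step 8: signal(T2) -> count=0 queue=[T3,T5] holders={T1,T4}
Step 9: wait(T2) -> count=0 queue=[T3,T5,T2] holders={T1,T4}
Step 10: signal(T1) -> count=0 queue=[T5,T2] holders={T3,T4}
Final holders: {T3,T4} -> T1 not in holders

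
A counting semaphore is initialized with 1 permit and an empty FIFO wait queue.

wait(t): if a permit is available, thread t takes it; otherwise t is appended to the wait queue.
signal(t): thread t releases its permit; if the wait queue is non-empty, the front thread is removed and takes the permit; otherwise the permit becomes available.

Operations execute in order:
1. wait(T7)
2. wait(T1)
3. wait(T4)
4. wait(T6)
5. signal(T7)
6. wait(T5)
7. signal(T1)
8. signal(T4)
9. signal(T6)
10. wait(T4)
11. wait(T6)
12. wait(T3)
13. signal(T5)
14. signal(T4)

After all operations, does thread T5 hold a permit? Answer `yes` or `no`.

Step 1: wait(T7) -> count=0 queue=[] holders={T7}
Step 2: wait(T1) -> count=0 queue=[T1] holders={T7}
Step 3: wait(T4) -> count=0 queue=[T1,T4] holders={T7}
Step 4: wait(T6) -> count=0 queue=[T1,T4,T6] holders={T7}
Step 5: signal(T7) -> count=0 queue=[T4,T6] holders={T1}
Step 6: wait(T5) -> count=0 queue=[T4,T6,T5] holders={T1}
Step 7: signal(T1) -> count=0 queue=[T6,T5] holders={T4}
Step 8: signal(T4) -> count=0 queue=[T5] holders={T6}
Step 9: signal(T6) -> count=0 queue=[] holders={T5}
Step 10: wait(T4) -> count=0 queue=[T4] holders={T5}
Step 11: wait(T6) -> count=0 queue=[T4,T6] holders={T5}
Step 12: wait(T3) -> count=0 queue=[T4,T6,T3] holders={T5}
Step 13: signal(T5) -> count=0 queue=[T6,T3] holders={T4}
Step 14: signal(T4) -> count=0 queue=[T3] holders={T6}
Final holders: {T6} -> T5 not in holders

Answer: no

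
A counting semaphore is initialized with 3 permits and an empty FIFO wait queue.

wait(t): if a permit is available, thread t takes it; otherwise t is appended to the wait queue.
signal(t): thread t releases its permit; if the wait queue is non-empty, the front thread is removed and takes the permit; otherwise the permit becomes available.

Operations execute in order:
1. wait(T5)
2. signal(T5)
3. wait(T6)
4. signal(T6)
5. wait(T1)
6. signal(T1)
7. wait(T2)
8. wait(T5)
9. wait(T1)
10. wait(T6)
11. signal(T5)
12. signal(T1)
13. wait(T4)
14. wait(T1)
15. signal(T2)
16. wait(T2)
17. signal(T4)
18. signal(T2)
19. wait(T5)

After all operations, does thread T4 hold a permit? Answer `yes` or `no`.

Step 1: wait(T5) -> count=2 queue=[] holders={T5}
Step 2: signal(T5) -> count=3 queue=[] holders={none}
Step 3: wait(T6) -> count=2 queue=[] holders={T6}
Step 4: signal(T6) -> count=3 queue=[] holders={none}
Step 5: wait(T1) -> count=2 queue=[] holders={T1}
Step 6: signal(T1) -> count=3 queue=[] holders={none}
Step 7: wait(T2) -> count=2 queue=[] holders={T2}
Step 8: wait(T5) -> count=1 queue=[] holders={T2,T5}
Step 9: wait(T1) -> count=0 queue=[] holders={T1,T2,T5}
Step 10: wait(T6) -> count=0 queue=[T6] holders={T1,T2,T5}
Step 11: signal(T5) -> count=0 queue=[] holders={T1,T2,T6}
Step 12: signal(T1) -> count=1 queue=[] holders={T2,T6}
Step 13: wait(T4) -> count=0 queue=[] holders={T2,T4,T6}
Step 14: wait(T1) -> count=0 queue=[T1] holders={T2,T4,T6}
Step 15: signal(T2) -> count=0 queue=[] holders={T1,T4,T6}
Step 16: wait(T2) -> count=0 queue=[T2] holders={T1,T4,T6}
Step 17: signal(T4) -> count=0 queue=[] holders={T1,T2,T6}
Step 18: signal(T2) -> count=1 queue=[] holders={T1,T6}
Step 19: wait(T5) -> count=0 queue=[] holders={T1,T5,T6}
Final holders: {T1,T5,T6} -> T4 not in holders

Answer: no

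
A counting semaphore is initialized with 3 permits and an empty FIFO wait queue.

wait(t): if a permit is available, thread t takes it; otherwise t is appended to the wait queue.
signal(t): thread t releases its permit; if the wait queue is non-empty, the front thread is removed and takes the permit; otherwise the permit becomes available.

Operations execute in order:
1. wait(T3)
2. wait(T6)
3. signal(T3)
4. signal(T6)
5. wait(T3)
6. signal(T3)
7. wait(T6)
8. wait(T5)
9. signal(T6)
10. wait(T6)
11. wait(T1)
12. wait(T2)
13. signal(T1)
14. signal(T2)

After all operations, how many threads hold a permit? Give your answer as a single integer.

Answer: 2

Derivation:
Step 1: wait(T3) -> count=2 queue=[] holders={T3}
Step 2: wait(T6) -> count=1 queue=[] holders={T3,T6}
Step 3: signal(T3) -> count=2 queue=[] holders={T6}
Step 4: signal(T6) -> count=3 queue=[] holders={none}
Step 5: wait(T3) -> count=2 queue=[] holders={T3}
Step 6: signal(T3) -> count=3 queue=[] holders={none}
Step 7: wait(T6) -> count=2 queue=[] holders={T6}
Step 8: wait(T5) -> count=1 queue=[] holders={T5,T6}
Step 9: signal(T6) -> count=2 queue=[] holders={T5}
Step 10: wait(T6) -> count=1 queue=[] holders={T5,T6}
Step 11: wait(T1) -> count=0 queue=[] holders={T1,T5,T6}
Step 12: wait(T2) -> count=0 queue=[T2] holders={T1,T5,T6}
Step 13: signal(T1) -> count=0 queue=[] holders={T2,T5,T6}
Step 14: signal(T2) -> count=1 queue=[] holders={T5,T6}
Final holders: {T5,T6} -> 2 thread(s)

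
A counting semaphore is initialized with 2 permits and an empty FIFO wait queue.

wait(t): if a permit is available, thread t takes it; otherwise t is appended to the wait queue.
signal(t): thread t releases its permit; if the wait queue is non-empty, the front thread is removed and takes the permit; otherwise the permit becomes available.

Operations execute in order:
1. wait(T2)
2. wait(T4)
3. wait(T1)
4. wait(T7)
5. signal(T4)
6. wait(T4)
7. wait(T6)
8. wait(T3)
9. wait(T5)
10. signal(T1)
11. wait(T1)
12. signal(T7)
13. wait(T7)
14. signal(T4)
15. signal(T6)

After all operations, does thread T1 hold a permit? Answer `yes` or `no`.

Step 1: wait(T2) -> count=1 queue=[] holders={T2}
Step 2: wait(T4) -> count=0 queue=[] holders={T2,T4}
Step 3: wait(T1) -> count=0 queue=[T1] holders={T2,T4}
Step 4: wait(T7) -> count=0 queue=[T1,T7] holders={T2,T4}
Step 5: signal(T4) -> count=0 queue=[T7] holders={T1,T2}
Step 6: wait(T4) -> count=0 queue=[T7,T4] holders={T1,T2}
Step 7: wait(T6) -> count=0 queue=[T7,T4,T6] holders={T1,T2}
Step 8: wait(T3) -> count=0 queue=[T7,T4,T6,T3] holders={T1,T2}
Step 9: wait(T5) -> count=0 queue=[T7,T4,T6,T3,T5] holders={T1,T2}
Step 10: signal(T1) -> count=0 queue=[T4,T6,T3,T5] holders={T2,T7}
Step 11: wait(T1) -> count=0 queue=[T4,T6,T3,T5,T1] holders={T2,T7}
Step 12: signal(T7) -> count=0 queue=[T6,T3,T5,T1] holders={T2,T4}
Step 13: wait(T7) -> count=0 queue=[T6,T3,T5,T1,T7] holders={T2,T4}
Step 14: signal(T4) -> count=0 queue=[T3,T5,T1,T7] holders={T2,T6}
Step 15: signal(T6) -> count=0 queue=[T5,T1,T7] holders={T2,T3}
Final holders: {T2,T3} -> T1 not in holders

Answer: no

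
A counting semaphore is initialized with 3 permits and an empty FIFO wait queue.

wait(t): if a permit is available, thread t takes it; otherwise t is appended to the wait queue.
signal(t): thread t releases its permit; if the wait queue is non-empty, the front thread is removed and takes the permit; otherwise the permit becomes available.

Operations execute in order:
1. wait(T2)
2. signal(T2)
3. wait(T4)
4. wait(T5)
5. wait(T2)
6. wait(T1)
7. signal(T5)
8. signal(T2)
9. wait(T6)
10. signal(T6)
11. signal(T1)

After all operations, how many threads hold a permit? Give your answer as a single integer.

Answer: 1

Derivation:
Step 1: wait(T2) -> count=2 queue=[] holders={T2}
Step 2: signal(T2) -> count=3 queue=[] holders={none}
Step 3: wait(T4) -> count=2 queue=[] holders={T4}
Step 4: wait(T5) -> count=1 queue=[] holders={T4,T5}
Step 5: wait(T2) -> count=0 queue=[] holders={T2,T4,T5}
Step 6: wait(T1) -> count=0 queue=[T1] holders={T2,T4,T5}
Step 7: signal(T5) -> count=0 queue=[] holders={T1,T2,T4}
Step 8: signal(T2) -> count=1 queue=[] holders={T1,T4}
Step 9: wait(T6) -> count=0 queue=[] holders={T1,T4,T6}
Step 10: signal(T6) -> count=1 queue=[] holders={T1,T4}
Step 11: signal(T1) -> count=2 queue=[] holders={T4}
Final holders: {T4} -> 1 thread(s)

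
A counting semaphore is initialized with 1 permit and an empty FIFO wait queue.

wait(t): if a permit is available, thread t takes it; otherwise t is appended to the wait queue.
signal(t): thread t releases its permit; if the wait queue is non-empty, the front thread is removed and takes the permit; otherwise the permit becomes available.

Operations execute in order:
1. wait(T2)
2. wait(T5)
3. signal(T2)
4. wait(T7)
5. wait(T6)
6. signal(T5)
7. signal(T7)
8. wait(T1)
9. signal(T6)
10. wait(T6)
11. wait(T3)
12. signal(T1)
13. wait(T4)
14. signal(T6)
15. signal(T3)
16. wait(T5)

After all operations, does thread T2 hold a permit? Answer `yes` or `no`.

Answer: no

Derivation:
Step 1: wait(T2) -> count=0 queue=[] holders={T2}
Step 2: wait(T5) -> count=0 queue=[T5] holders={T2}
Step 3: signal(T2) -> count=0 queue=[] holders={T5}
Step 4: wait(T7) -> count=0 queue=[T7] holders={T5}
Step 5: wait(T6) -> count=0 queue=[T7,T6] holders={T5}
Step 6: signal(T5) -> count=0 queue=[T6] holders={T7}
Step 7: signal(T7) -> count=0 queue=[] holders={T6}
Step 8: wait(T1) -> count=0 queue=[T1] holders={T6}
Step 9: signal(T6) -> count=0 queue=[] holders={T1}
Step 10: wait(T6) -> count=0 queue=[T6] holders={T1}
Step 11: wait(T3) -> count=0 queue=[T6,T3] holders={T1}
Step 12: signal(T1) -> count=0 queue=[T3] holders={T6}
Step 13: wait(T4) -> count=0 queue=[T3,T4] holders={T6}
Step 14: signal(T6) -> count=0 queue=[T4] holders={T3}
Step 15: signal(T3) -> count=0 queue=[] holders={T4}
Step 16: wait(T5) -> count=0 queue=[T5] holders={T4}
Final holders: {T4} -> T2 not in holders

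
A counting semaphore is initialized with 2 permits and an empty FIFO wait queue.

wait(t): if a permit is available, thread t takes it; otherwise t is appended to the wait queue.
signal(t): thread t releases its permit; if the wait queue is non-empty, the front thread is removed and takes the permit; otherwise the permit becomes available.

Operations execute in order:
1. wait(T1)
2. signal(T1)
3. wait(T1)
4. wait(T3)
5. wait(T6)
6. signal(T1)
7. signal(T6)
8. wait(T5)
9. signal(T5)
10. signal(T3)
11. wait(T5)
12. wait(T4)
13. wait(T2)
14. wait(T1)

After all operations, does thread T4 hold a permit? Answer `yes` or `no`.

Answer: yes

Derivation:
Step 1: wait(T1) -> count=1 queue=[] holders={T1}
Step 2: signal(T1) -> count=2 queue=[] holders={none}
Step 3: wait(T1) -> count=1 queue=[] holders={T1}
Step 4: wait(T3) -> count=0 queue=[] holders={T1,T3}
Step 5: wait(T6) -> count=0 queue=[T6] holders={T1,T3}
Step 6: signal(T1) -> count=0 queue=[] holders={T3,T6}
Step 7: signal(T6) -> count=1 queue=[] holders={T3}
Step 8: wait(T5) -> count=0 queue=[] holders={T3,T5}
Step 9: signal(T5) -> count=1 queue=[] holders={T3}
Step 10: signal(T3) -> count=2 queue=[] holders={none}
Step 11: wait(T5) -> count=1 queue=[] holders={T5}
Step 12: wait(T4) -> count=0 queue=[] holders={T4,T5}
Step 13: wait(T2) -> count=0 queue=[T2] holders={T4,T5}
Step 14: wait(T1) -> count=0 queue=[T2,T1] holders={T4,T5}
Final holders: {T4,T5} -> T4 in holders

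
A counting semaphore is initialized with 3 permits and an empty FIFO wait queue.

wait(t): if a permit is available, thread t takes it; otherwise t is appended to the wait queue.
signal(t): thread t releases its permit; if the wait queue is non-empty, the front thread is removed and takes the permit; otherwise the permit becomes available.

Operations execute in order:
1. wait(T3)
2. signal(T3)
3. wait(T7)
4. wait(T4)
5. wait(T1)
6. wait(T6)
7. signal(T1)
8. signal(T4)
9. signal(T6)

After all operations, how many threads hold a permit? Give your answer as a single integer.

Step 1: wait(T3) -> count=2 queue=[] holders={T3}
Step 2: signal(T3) -> count=3 queue=[] holders={none}
Step 3: wait(T7) -> count=2 queue=[] holders={T7}
Step 4: wait(T4) -> count=1 queue=[] holders={T4,T7}
Step 5: wait(T1) -> count=0 queue=[] holders={T1,T4,T7}
Step 6: wait(T6) -> count=0 queue=[T6] holders={T1,T4,T7}
Step 7: signal(T1) -> count=0 queue=[] holders={T4,T6,T7}
Step 8: signal(T4) -> count=1 queue=[] holders={T6,T7}
Step 9: signal(T6) -> count=2 queue=[] holders={T7}
Final holders: {T7} -> 1 thread(s)

Answer: 1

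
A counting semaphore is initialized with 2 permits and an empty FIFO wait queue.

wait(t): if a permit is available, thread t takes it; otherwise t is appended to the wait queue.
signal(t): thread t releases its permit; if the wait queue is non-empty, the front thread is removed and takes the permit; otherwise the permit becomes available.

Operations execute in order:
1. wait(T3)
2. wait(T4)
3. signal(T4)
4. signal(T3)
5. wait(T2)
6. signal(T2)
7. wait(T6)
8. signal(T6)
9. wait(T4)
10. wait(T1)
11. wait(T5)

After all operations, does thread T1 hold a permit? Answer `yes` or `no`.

Answer: yes

Derivation:
Step 1: wait(T3) -> count=1 queue=[] holders={T3}
Step 2: wait(T4) -> count=0 queue=[] holders={T3,T4}
Step 3: signal(T4) -> count=1 queue=[] holders={T3}
Step 4: signal(T3) -> count=2 queue=[] holders={none}
Step 5: wait(T2) -> count=1 queue=[] holders={T2}
Step 6: signal(T2) -> count=2 queue=[] holders={none}
Step 7: wait(T6) -> count=1 queue=[] holders={T6}
Step 8: signal(T6) -> count=2 queue=[] holders={none}
Step 9: wait(T4) -> count=1 queue=[] holders={T4}
Step 10: wait(T1) -> count=0 queue=[] holders={T1,T4}
Step 11: wait(T5) -> count=0 queue=[T5] holders={T1,T4}
Final holders: {T1,T4} -> T1 in holders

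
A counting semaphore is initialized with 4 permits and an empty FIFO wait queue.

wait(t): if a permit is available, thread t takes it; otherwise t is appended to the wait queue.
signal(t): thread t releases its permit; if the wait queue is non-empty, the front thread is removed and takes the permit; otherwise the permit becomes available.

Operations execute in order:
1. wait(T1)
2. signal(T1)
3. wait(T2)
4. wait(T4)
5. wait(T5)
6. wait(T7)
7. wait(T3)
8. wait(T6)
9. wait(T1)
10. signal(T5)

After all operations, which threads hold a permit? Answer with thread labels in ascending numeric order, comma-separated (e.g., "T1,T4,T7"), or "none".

Answer: T2,T3,T4,T7

Derivation:
Step 1: wait(T1) -> count=3 queue=[] holders={T1}
Step 2: signal(T1) -> count=4 queue=[] holders={none}
Step 3: wait(T2) -> count=3 queue=[] holders={T2}
Step 4: wait(T4) -> count=2 queue=[] holders={T2,T4}
Step 5: wait(T5) -> count=1 queue=[] holders={T2,T4,T5}
Step 6: wait(T7) -> count=0 queue=[] holders={T2,T4,T5,T7}
Step 7: wait(T3) -> count=0 queue=[T3] holders={T2,T4,T5,T7}
Step 8: wait(T6) -> count=0 queue=[T3,T6] holders={T2,T4,T5,T7}
Step 9: wait(T1) -> count=0 queue=[T3,T6,T1] holders={T2,T4,T5,T7}
Step 10: signal(T5) -> count=0 queue=[T6,T1] holders={T2,T3,T4,T7}
Final holders: T2,T3,T4,T7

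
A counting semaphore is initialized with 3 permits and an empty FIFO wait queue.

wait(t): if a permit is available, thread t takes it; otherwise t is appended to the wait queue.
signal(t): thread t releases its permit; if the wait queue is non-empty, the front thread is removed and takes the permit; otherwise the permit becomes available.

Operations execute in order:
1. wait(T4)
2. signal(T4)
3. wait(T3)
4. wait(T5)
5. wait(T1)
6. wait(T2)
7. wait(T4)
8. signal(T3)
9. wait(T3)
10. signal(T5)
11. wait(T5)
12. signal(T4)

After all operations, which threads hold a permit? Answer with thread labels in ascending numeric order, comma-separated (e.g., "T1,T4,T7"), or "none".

Answer: T1,T2,T3

Derivation:
Step 1: wait(T4) -> count=2 queue=[] holders={T4}
Step 2: signal(T4) -> count=3 queue=[] holders={none}
Step 3: wait(T3) -> count=2 queue=[] holders={T3}
Step 4: wait(T5) -> count=1 queue=[] holders={T3,T5}
Step 5: wait(T1) -> count=0 queue=[] holders={T1,T3,T5}
Step 6: wait(T2) -> count=0 queue=[T2] holders={T1,T3,T5}
Step 7: wait(T4) -> count=0 queue=[T2,T4] holders={T1,T3,T5}
Step 8: signal(T3) -> count=0 queue=[T4] holders={T1,T2,T5}
Step 9: wait(T3) -> count=0 queue=[T4,T3] holders={T1,T2,T5}
Step 10: signal(T5) -> count=0 queue=[T3] holders={T1,T2,T4}
Step 11: wait(T5) -> count=0 queue=[T3,T5] holders={T1,T2,T4}
Step 12: signal(T4) -> count=0 queue=[T5] holders={T1,T2,T3}
Final holders: T1,T2,T3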